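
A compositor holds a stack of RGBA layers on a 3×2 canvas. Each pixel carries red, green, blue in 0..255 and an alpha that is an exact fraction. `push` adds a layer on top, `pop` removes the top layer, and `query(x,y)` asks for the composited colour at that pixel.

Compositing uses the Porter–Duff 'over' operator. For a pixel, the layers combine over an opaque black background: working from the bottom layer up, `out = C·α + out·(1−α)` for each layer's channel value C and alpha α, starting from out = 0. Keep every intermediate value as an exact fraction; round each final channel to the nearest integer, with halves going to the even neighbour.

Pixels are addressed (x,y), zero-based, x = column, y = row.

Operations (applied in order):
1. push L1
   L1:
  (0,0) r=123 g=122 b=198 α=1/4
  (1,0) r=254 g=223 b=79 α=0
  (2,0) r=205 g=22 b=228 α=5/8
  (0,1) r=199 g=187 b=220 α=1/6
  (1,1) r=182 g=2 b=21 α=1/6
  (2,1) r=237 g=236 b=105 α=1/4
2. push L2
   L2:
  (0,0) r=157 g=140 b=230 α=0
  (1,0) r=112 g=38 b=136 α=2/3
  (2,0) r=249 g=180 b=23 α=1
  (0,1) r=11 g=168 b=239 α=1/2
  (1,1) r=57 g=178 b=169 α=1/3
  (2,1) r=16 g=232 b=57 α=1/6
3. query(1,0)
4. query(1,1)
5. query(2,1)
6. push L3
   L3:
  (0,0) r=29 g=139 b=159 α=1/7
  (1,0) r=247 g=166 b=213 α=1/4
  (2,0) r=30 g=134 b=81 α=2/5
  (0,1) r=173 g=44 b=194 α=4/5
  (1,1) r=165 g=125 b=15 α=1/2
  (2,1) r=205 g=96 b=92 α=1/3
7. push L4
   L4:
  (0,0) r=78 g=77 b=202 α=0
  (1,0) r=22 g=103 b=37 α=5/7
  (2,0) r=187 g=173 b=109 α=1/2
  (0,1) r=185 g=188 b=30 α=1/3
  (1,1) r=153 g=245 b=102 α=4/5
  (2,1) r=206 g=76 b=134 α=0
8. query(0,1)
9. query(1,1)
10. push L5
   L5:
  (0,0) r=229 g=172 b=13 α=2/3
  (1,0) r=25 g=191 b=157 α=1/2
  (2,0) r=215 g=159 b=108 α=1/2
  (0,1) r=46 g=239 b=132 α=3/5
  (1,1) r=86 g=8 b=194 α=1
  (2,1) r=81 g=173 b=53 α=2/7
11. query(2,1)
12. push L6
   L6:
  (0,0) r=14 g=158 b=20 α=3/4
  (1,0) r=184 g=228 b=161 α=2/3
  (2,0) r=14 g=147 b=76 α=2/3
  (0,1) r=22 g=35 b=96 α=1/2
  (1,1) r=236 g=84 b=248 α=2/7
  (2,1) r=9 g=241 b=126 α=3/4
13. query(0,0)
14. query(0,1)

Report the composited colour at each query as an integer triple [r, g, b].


(1,0) stack=L1,L2; from [0,0,0]:
+L1 (α=0) → [0, 0, 0]
+L2 (α=2/3) → [224/3, 76/3, 272/3]
rounded: [75, 25, 91]

(1,1) stack=L1,L2; from [0,0,0]:
+L1 (α=1/6) → [91/3, 1/3, 7/2]
+L2 (α=1/3) → [353/9, 536/9, 176/3]
= [39, 60, 59]

(2,1) stack=L1,L2; from [0,0,0]:
after L1 α=1/4: [237/4, 59, 105/4]
after L2 α=1/6: [1249/24, 527/6, 251/8]
= [52, 88, 31]

query (0,1) [L1,L2,L3,L4] — begin 0,0,0
L1 α=1/6: [199/6, 187/6, 110/3]
L2 α=1/2: [265/12, 1195/12, 827/6]
L3 α=4/5: [8569/60, 3307/60, 5483/30]
L4 α=1/3: [14119/90, 8947/90, 5933/45]
= [157, 99, 132]

at x=1,y=1 over L1,L2,L3,L4:
after L1 α=1/6: [91/3, 1/3, 7/2]
after L2 α=1/3: [353/9, 536/9, 176/3]
after L3 α=1/2: [919/9, 1661/18, 221/6]
after L4 α=4/5: [6427/45, 19301/90, 2669/30]
= [143, 214, 89]

at x=2,y=1 over L1,L2,L3,L4,L5:
L1 α=1/4: [237/4, 59, 105/4]
L2 α=1/6: [1249/24, 527/6, 251/8]
L3 α=1/3: [3709/36, 815/9, 619/12]
L4 α=0: [3709/36, 815/9, 619/12]
L5 α=2/7: [24377/252, 1027/9, 4367/84]
→ [97, 114, 52]

at x=0,y=0 over L1,L2,L3,L4,L5,L6:
after L1 α=1/4: [123/4, 61/2, 99/2]
after L2 α=0: [123/4, 61/2, 99/2]
after L3 α=1/7: [61/2, 46, 456/7]
after L4 α=0: [61/2, 46, 456/7]
after L5 α=2/3: [977/6, 130, 638/21]
after L6 α=3/4: [1229/24, 151, 949/42]
= [51, 151, 23]

query (0,1) [L1,L2,L3,L4,L5,L6] — begin 0,0,0
+L1 (α=1/6) → [199/6, 187/6, 110/3]
+L2 (α=1/2) → [265/12, 1195/12, 827/6]
+L3 (α=4/5) → [8569/60, 3307/60, 5483/30]
+L4 (α=1/3) → [14119/90, 8947/90, 5933/45]
+L5 (α=3/5) → [20329/225, 41212/225, 29686/225]
+L6 (α=1/2) → [25279/450, 49087/450, 25643/225]
rounded: [56, 109, 114]


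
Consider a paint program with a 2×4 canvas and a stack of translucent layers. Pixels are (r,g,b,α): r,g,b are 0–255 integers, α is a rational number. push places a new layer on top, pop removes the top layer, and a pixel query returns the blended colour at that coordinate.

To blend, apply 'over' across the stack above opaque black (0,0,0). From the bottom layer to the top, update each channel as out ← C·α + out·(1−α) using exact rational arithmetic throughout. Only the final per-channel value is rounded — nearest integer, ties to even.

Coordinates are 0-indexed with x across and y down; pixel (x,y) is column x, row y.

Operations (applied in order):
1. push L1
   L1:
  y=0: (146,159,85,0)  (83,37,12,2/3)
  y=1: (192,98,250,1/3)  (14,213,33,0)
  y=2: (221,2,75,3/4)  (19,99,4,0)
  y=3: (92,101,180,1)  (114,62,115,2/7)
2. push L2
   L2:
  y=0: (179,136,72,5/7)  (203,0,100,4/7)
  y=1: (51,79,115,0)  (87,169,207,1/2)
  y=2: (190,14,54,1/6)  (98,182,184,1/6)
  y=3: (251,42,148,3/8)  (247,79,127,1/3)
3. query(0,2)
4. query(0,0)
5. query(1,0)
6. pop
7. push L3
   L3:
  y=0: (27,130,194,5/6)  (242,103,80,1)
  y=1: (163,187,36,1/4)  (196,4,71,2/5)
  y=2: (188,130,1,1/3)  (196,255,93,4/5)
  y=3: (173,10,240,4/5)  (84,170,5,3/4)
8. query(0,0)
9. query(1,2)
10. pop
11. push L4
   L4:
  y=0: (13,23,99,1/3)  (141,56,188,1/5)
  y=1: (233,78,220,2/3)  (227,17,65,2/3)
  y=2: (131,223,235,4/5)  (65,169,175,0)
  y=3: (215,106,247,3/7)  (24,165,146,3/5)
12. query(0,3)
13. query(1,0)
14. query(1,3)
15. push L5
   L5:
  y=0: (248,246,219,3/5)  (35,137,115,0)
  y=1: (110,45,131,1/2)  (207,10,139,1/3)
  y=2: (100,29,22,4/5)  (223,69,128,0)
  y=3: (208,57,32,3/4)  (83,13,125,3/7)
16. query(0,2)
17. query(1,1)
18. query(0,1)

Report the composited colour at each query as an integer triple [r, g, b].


(0,2) stack=L1,L2; from [0,0,0]:
after L1 α=3/4: [663/4, 3/2, 225/4]
after L2 α=1/6: [4075/24, 43/12, 447/8]
rounded: [170, 4, 56]

(0,0) stack=L1,L2; from [0,0,0]:
+L1 (α=0) → [0, 0, 0]
+L2 (α=5/7) → [895/7, 680/7, 360/7]
→ [128, 97, 51]

(1,0) stack=L1,L2; from [0,0,0]:
after L1 α=2/3: [166/3, 74/3, 8]
after L2 α=4/7: [978/7, 74/7, 424/7]
→ [140, 11, 61]

query (0,0) [L1,L3] — begin 0,0,0
+L1 (α=0) → [0, 0, 0]
+L3 (α=5/6) → [45/2, 325/3, 485/3]
= [22, 108, 162]

query (1,2) [L1,L3] — begin 0,0,0
L1 α=0: [0, 0, 0]
L3 α=4/5: [784/5, 204, 372/5]
rounded: [157, 204, 74]

query (0,3) [L1,L4] — begin 0,0,0
after L1 α=1: [92, 101, 180]
after L4 α=3/7: [1013/7, 722/7, 1461/7]
rounded: [145, 103, 209]

(1,0) stack=L1,L4; from [0,0,0]:
L1 α=2/3: [166/3, 74/3, 8]
L4 α=1/5: [1087/15, 464/15, 44]
rounded: [72, 31, 44]

(1,3) stack=L1,L4; from [0,0,0]:
after L1 α=2/7: [228/7, 124/7, 230/7]
after L4 α=3/5: [192/7, 3713/35, 3526/35]
= [27, 106, 101]

at x=0,y=2 over L1,L4,L5:
L1 α=3/4: [663/4, 3/2, 225/4]
L4 α=4/5: [2759/20, 1787/10, 797/4]
L5 α=4/5: [10759/100, 2947/50, 1149/20]
→ [108, 59, 57]

at x=1,y=1 over L1,L4,L5:
after L1 α=0: [0, 0, 0]
after L4 α=2/3: [454/3, 34/3, 130/3]
after L5 α=1/3: [1529/9, 98/9, 677/9]
→ [170, 11, 75]

at x=0,y=1 over L1,L4,L5:
+L1 (α=1/3) → [64, 98/3, 250/3]
+L4 (α=2/3) → [530/3, 566/9, 1570/9]
+L5 (α=1/2) → [430/3, 971/18, 2749/18]
rounded: [143, 54, 153]


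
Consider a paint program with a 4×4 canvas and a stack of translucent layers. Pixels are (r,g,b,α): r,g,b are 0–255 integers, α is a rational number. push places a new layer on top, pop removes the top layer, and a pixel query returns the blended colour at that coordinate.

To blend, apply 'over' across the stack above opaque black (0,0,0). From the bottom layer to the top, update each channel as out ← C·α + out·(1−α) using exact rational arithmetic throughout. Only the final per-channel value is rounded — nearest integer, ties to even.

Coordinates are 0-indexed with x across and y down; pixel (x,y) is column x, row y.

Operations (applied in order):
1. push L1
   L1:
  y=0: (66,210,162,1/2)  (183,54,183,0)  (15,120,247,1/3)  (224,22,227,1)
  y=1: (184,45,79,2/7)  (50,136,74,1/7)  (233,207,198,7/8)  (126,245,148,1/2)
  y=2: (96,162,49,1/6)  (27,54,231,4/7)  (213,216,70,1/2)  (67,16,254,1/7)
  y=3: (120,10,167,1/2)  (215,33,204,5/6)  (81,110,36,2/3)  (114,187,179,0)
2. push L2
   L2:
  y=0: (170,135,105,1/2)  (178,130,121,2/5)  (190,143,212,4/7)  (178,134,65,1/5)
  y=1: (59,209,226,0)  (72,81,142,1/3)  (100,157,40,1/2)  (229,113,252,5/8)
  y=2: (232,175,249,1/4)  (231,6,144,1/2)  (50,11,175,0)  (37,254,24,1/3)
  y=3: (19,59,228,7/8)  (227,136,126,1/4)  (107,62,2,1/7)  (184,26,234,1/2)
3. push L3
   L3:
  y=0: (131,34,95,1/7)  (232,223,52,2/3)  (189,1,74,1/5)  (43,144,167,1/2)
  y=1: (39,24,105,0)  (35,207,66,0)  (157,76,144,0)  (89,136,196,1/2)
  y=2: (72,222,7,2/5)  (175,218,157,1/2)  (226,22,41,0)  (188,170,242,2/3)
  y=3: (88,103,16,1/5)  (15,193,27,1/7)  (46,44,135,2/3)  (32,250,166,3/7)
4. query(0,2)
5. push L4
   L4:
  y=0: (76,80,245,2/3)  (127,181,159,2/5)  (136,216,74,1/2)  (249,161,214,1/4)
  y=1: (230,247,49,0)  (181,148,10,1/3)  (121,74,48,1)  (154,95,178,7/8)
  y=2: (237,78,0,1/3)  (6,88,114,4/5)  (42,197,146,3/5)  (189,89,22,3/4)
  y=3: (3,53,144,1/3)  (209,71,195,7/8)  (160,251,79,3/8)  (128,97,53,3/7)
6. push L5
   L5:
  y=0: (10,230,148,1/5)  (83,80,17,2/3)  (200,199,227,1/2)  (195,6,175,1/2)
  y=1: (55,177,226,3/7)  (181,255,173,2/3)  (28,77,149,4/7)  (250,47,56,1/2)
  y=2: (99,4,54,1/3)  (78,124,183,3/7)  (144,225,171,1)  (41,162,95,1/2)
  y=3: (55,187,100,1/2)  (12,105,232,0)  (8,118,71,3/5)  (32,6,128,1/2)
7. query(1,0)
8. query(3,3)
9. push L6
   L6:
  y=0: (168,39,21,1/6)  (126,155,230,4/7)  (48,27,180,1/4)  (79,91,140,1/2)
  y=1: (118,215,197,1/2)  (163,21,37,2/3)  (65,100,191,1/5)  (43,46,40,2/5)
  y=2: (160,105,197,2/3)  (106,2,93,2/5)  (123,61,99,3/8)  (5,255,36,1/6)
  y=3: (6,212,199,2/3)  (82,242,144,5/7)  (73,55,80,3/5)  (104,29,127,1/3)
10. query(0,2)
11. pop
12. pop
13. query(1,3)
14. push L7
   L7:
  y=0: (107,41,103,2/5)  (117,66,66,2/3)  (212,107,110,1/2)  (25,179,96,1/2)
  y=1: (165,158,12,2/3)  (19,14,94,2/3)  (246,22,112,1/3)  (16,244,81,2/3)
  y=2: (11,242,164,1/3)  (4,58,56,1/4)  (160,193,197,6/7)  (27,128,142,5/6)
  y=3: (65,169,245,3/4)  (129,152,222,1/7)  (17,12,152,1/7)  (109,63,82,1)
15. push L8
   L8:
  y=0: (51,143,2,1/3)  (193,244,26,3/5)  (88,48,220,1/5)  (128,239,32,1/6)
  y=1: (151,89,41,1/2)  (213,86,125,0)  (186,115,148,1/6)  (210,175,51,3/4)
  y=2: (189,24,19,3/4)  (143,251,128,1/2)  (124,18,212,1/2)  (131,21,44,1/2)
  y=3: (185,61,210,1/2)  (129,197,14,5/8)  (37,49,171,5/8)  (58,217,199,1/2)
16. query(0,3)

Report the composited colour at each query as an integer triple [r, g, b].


at x=0,y=2 over L1,L2,L3:
L1 α=1/6: [16, 27, 49/6]
L2 α=1/4: [70, 64, 547/8]
L3 α=2/5: [354/5, 636/5, 1753/40]
= [71, 127, 44]

at x=1,y=0 over L1,L2,L3,L4,L5:
L1 α=0: [0, 0, 0]
L2 α=2/5: [356/5, 52, 242/5]
L3 α=2/3: [892/5, 166, 254/5]
L4 α=2/5: [3946/25, 172, 2352/25]
L5 α=2/3: [8096/75, 332/3, 3202/75]
= [108, 111, 43]

(3,3) stack=L1,L2,L3,L4,L5; from [0,0,0]:
+L1 (α=0) → [0, 0, 0]
+L2 (α=1/2) → [92, 13, 117]
+L3 (α=3/7) → [464/7, 802/7, 138]
+L4 (α=3/7) → [4544/49, 5245/49, 711/7]
+L5 (α=1/2) → [3056/49, 5539/98, 1607/14]
= [62, 57, 115]

at x=0,y=2 over L1,L2,L3,L4,L5,L6:
L1 α=1/6: [16, 27, 49/6]
L2 α=1/4: [70, 64, 547/8]
L3 α=2/5: [354/5, 636/5, 1753/40]
L4 α=1/3: [631/5, 554/5, 1753/60]
L5 α=1/3: [1757/15, 376/5, 3373/90]
L6 α=2/3: [6557/45, 1426/15, 38833/270]
= [146, 95, 144]

at x=1,y=3 over L1,L2,L3,L4:
+L1 (α=5/6) → [1075/6, 55/2, 170]
+L2 (α=1/4) → [1529/8, 437/8, 159]
+L3 (α=1/7) → [4647/28, 2083/28, 981/7]
+L4 (α=7/8) → [45611/224, 15999/224, 1317/7]
→ [204, 71, 188]

(0,3) stack=L1,L2,L3,L4,L7,L8; from [0,0,0]:
L1 α=1/2: [60, 5, 167/2]
L2 α=7/8: [193/8, 209/4, 3359/16]
L3 α=1/5: [369/10, 312/5, 3423/20]
L4 α=1/3: [128/5, 889/15, 1621/10]
L7 α=3/4: [1103/20, 4247/30, 8971/40]
L8 α=1/2: [4803/40, 6077/60, 17371/80]
→ [120, 101, 217]


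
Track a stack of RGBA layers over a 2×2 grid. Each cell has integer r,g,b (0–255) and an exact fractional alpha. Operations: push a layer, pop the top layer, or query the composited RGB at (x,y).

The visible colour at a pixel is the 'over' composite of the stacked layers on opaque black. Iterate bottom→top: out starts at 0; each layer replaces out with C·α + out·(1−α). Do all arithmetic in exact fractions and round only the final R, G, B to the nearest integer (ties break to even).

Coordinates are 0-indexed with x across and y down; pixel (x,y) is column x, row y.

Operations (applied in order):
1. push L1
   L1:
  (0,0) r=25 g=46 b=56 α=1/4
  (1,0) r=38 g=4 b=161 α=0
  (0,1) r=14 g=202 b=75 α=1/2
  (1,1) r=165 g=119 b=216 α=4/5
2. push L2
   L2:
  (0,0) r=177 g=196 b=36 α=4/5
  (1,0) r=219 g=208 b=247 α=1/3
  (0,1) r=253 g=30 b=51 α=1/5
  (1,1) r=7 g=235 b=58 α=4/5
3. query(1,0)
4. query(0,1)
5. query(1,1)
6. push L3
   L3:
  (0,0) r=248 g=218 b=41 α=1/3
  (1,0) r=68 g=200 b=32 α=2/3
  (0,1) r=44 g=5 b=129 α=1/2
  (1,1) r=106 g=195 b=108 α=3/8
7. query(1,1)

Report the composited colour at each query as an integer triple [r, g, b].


at x=1,y=0 over L1,L2:
+L1 (α=0) → [0, 0, 0]
+L2 (α=1/3) → [73, 208/3, 247/3]
→ [73, 69, 82]

(0,1) stack=L1,L2; from [0,0,0]:
after L1 α=1/2: [7, 101, 75/2]
after L2 α=1/5: [281/5, 434/5, 201/5]
rounded: [56, 87, 40]

at x=1,y=1 over L1,L2:
+L1 (α=4/5) → [132, 476/5, 864/5]
+L2 (α=4/5) → [32, 5176/25, 2024/25]
rounded: [32, 207, 81]

query (1,1) [L1,L2,L3] — begin 0,0,0
+L1 (α=4/5) → [132, 476/5, 864/5]
+L2 (α=4/5) → [32, 5176/25, 2024/25]
+L3 (α=3/8) → [239/4, 8101/40, 911/10]
rounded: [60, 203, 91]


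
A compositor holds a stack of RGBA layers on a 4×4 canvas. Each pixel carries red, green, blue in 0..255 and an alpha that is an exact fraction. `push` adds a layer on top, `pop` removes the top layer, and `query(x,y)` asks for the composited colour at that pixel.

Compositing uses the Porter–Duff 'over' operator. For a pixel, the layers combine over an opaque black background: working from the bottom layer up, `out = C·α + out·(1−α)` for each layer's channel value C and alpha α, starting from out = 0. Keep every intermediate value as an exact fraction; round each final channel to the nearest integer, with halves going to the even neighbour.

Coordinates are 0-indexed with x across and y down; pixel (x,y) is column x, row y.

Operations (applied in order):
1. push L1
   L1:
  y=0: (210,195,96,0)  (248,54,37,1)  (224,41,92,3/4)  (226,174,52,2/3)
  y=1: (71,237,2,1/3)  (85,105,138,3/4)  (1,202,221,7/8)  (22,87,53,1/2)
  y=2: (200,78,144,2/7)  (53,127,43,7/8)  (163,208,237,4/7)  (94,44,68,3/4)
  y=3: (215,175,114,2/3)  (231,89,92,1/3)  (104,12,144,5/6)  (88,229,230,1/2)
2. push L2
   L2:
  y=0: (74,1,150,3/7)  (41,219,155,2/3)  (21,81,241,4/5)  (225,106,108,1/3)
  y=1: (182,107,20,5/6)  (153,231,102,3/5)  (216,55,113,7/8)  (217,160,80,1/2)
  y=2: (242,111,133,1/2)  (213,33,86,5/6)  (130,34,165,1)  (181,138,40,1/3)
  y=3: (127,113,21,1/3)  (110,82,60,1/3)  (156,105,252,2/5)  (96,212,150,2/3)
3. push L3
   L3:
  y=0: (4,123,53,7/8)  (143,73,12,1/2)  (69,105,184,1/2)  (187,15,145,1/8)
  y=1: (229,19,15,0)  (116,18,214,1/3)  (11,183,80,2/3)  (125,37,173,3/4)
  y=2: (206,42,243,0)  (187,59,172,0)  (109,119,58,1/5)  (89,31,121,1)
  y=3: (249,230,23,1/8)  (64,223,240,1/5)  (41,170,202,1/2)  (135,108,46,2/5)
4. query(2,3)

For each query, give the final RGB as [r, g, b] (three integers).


(2,3) stack=L1,L2,L3; from [0,0,0]:
+L1 (α=5/6) → [260/3, 10, 120]
+L2 (α=2/5) → [572/5, 48, 864/5]
+L3 (α=1/2) → [777/10, 109, 937/5]
rounded: [78, 109, 187]


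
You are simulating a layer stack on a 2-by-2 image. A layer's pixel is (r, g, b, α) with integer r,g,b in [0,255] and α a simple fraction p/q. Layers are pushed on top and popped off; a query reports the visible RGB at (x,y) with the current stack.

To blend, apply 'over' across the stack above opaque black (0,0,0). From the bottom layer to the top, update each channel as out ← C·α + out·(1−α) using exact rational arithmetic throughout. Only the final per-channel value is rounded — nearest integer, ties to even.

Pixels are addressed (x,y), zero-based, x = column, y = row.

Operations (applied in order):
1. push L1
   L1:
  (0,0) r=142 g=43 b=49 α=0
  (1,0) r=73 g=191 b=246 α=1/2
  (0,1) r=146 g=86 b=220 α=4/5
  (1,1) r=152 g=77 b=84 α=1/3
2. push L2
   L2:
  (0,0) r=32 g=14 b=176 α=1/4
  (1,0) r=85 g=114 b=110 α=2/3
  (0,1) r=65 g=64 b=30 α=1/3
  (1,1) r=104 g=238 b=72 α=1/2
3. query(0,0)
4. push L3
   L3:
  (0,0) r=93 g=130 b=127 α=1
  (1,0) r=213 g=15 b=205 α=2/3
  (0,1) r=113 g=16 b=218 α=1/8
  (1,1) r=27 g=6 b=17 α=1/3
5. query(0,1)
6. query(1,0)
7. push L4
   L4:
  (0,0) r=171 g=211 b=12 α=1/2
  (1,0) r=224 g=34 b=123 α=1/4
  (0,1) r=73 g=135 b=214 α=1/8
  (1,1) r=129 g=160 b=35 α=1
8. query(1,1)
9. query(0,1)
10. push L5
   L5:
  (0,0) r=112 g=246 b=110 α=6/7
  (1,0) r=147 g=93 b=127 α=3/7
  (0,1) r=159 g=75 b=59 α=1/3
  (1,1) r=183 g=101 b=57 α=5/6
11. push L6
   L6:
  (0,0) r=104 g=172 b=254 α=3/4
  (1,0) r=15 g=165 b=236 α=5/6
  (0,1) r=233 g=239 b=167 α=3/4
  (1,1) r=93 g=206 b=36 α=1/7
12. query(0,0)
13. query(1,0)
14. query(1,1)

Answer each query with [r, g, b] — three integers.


(0,0) stack=L1,L2; from [0,0,0]:
+L1 (α=0) → [0, 0, 0]
+L2 (α=1/4) → [8, 7/2, 44]
→ [8, 4, 44]

query (0,1) [L1,L2,L3] — begin 0,0,0
after L1 α=4/5: [584/5, 344/5, 176]
after L2 α=1/3: [1493/15, 336/5, 382/3]
after L3 α=1/8: [6073/60, 304/5, 416/3]
→ [101, 61, 139]

at x=1,y=0 over L1,L2,L3:
+L1 (α=1/2) → [73/2, 191/2, 123]
+L2 (α=2/3) → [413/6, 647/6, 343/3]
+L3 (α=2/3) → [2969/18, 827/18, 1573/9]
rounded: [165, 46, 175]

at x=1,y=1 over L1,L2,L3,L4:
after L1 α=1/3: [152/3, 77/3, 28]
after L2 α=1/2: [232/3, 791/6, 50]
after L3 α=1/3: [545/9, 809/9, 39]
after L4 α=1: [129, 160, 35]
= [129, 160, 35]

(0,1) stack=L1,L2,L3,L4; from [0,0,0]:
L1 α=4/5: [584/5, 344/5, 176]
L2 α=1/3: [1493/15, 336/5, 382/3]
L3 α=1/8: [6073/60, 304/5, 416/3]
L4 α=1/8: [46891/480, 2803/40, 1777/12]
→ [98, 70, 148]

at x=0,y=0 over L1,L2,L3,L4,L5,L6:
+L1 (α=0) → [0, 0, 0]
+L2 (α=1/4) → [8, 7/2, 44]
+L3 (α=1) → [93, 130, 127]
+L4 (α=1/2) → [132, 341/2, 139/2]
+L5 (α=6/7) → [804/7, 3293/14, 1459/14]
+L6 (α=3/4) → [747/7, 10517/56, 12127/56]
= [107, 188, 217]

query (1,0) [L1,L2,L3,L4,L5,L6] — begin 0,0,0
after L1 α=1/2: [73/2, 191/2, 123]
after L2 α=2/3: [413/6, 647/6, 343/3]
after L3 α=2/3: [2969/18, 827/18, 1573/9]
after L4 α=1/4: [4313/24, 1031/24, 971/6]
after L5 α=3/7: [6959/42, 2705/42, 3085/21]
after L6 α=5/6: [10109/252, 37355/252, 27865/126]
= [40, 148, 221]

(1,1) stack=L1,L2,L3,L4,L5,L6; from [0,0,0]:
after L1 α=1/3: [152/3, 77/3, 28]
after L2 α=1/2: [232/3, 791/6, 50]
after L3 α=1/3: [545/9, 809/9, 39]
after L4 α=1: [129, 160, 35]
after L5 α=5/6: [174, 665/6, 160/3]
after L6 α=1/7: [1137/7, 871/7, 356/7]
= [162, 124, 51]


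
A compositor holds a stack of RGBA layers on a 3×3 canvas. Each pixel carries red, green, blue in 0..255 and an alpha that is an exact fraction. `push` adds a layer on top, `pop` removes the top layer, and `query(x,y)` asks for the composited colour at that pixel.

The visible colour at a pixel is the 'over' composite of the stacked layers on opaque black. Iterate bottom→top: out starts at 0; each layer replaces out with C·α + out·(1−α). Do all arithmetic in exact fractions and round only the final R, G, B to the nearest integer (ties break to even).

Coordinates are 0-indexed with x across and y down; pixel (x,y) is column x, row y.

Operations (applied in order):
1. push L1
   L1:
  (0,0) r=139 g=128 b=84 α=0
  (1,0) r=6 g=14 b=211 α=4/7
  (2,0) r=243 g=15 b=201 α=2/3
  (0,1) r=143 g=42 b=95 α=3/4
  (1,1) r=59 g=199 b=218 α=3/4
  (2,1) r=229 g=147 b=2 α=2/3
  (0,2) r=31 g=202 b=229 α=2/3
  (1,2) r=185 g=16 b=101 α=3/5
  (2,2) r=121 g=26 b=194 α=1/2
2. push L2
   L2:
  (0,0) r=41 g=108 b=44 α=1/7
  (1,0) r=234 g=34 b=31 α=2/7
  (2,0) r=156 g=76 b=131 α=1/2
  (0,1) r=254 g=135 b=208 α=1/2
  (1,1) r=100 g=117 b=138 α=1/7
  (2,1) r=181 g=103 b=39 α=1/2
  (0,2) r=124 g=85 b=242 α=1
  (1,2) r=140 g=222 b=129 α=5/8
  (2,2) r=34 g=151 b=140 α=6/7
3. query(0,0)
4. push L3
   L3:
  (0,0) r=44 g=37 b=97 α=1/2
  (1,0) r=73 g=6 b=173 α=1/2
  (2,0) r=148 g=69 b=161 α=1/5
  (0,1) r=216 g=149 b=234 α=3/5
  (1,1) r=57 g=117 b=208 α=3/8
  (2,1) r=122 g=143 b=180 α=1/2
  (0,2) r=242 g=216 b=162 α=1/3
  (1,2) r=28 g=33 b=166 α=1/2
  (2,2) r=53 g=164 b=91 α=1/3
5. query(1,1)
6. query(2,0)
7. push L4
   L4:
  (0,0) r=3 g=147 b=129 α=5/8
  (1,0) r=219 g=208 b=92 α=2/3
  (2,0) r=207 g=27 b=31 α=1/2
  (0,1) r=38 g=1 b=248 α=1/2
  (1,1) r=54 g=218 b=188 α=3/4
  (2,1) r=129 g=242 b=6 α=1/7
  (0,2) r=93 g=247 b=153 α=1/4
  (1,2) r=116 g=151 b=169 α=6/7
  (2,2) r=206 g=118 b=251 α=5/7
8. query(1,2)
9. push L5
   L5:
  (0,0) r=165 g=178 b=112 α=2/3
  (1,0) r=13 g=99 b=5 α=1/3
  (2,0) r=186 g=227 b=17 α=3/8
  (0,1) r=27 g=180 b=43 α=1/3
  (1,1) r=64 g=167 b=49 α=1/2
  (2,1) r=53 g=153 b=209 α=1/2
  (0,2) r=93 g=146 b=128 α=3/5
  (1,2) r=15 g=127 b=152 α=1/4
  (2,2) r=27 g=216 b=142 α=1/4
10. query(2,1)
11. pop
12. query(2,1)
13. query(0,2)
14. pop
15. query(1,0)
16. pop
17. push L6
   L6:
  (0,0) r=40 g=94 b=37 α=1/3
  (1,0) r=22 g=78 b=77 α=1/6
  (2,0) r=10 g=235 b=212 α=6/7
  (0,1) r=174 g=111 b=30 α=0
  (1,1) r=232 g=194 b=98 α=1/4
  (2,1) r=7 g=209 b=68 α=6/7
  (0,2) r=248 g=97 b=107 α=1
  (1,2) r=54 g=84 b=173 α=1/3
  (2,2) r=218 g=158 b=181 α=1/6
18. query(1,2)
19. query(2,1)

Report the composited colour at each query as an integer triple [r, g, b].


at x=0,y=0 over L1,L2:
L1 α=0: [0, 0, 0]
L2 α=1/7: [41/7, 108/7, 44/7]
→ [6, 15, 6]

query (1,1) [L1,L2,L3] — begin 0,0,0
L1 α=3/4: [177/4, 597/4, 327/2]
L2 α=1/7: [731/14, 2025/14, 1119/7]
L3 α=3/8: [6049/112, 15039/112, 9963/56]
→ [54, 134, 178]

(2,0) stack=L1,L2,L3; from [0,0,0]:
after L1 α=2/3: [162, 10, 134]
after L2 α=1/2: [159, 43, 265/2]
after L3 α=1/5: [784/5, 241/5, 691/5]
→ [157, 48, 138]

query (1,2) [L1,L2,L3,L4] — begin 0,0,0
L1 α=3/5: [111, 48/5, 303/5]
L2 α=5/8: [1033/8, 2847/20, 2067/20]
L3 α=1/2: [1257/16, 3507/40, 5387/40]
L4 α=6/7: [12393/112, 39747/280, 45947/280]
rounded: [111, 142, 164]

at x=2,y=1 over L1,L2,L3,L4,L5:
L1 α=2/3: [458/3, 98, 4/3]
L2 α=1/2: [1001/6, 201/2, 121/6]
L3 α=1/2: [1733/12, 487/4, 1201/12]
L4 α=1/7: [1991/14, 1945/14, 1213/14]
L5 α=1/2: [2733/28, 4087/28, 4139/28]
= [98, 146, 148]

query (2,1) [L1,L2,L3,L4] — begin 0,0,0
after L1 α=2/3: [458/3, 98, 4/3]
after L2 α=1/2: [1001/6, 201/2, 121/6]
after L3 α=1/2: [1733/12, 487/4, 1201/12]
after L4 α=1/7: [1991/14, 1945/14, 1213/14]
= [142, 139, 87]

at x=0,y=2 over L1,L2,L3,L4:
after L1 α=2/3: [62/3, 404/3, 458/3]
after L2 α=1: [124, 85, 242]
after L3 α=1/3: [490/3, 386/3, 646/3]
after L4 α=1/4: [583/4, 633/4, 799/4]
rounded: [146, 158, 200]

query (1,0) [L1,L2,L3] — begin 0,0,0
+L1 (α=4/7) → [24/7, 8, 844/7]
+L2 (α=2/7) → [3396/49, 108/7, 4654/49]
+L3 (α=1/2) → [6973/98, 75/7, 13131/98]
= [71, 11, 134]

(1,2) stack=L1,L2,L6; from [0,0,0]:
after L1 α=3/5: [111, 48/5, 303/5]
after L2 α=5/8: [1033/8, 2847/20, 2067/20]
after L6 α=1/3: [1249/12, 1229/10, 3797/30]
rounded: [104, 123, 127]

query (2,1) [L1,L2,L6] — begin 0,0,0
L1 α=2/3: [458/3, 98, 4/3]
L2 α=1/2: [1001/6, 201/2, 121/6]
L6 α=6/7: [179/6, 387/2, 367/6]
→ [30, 194, 61]


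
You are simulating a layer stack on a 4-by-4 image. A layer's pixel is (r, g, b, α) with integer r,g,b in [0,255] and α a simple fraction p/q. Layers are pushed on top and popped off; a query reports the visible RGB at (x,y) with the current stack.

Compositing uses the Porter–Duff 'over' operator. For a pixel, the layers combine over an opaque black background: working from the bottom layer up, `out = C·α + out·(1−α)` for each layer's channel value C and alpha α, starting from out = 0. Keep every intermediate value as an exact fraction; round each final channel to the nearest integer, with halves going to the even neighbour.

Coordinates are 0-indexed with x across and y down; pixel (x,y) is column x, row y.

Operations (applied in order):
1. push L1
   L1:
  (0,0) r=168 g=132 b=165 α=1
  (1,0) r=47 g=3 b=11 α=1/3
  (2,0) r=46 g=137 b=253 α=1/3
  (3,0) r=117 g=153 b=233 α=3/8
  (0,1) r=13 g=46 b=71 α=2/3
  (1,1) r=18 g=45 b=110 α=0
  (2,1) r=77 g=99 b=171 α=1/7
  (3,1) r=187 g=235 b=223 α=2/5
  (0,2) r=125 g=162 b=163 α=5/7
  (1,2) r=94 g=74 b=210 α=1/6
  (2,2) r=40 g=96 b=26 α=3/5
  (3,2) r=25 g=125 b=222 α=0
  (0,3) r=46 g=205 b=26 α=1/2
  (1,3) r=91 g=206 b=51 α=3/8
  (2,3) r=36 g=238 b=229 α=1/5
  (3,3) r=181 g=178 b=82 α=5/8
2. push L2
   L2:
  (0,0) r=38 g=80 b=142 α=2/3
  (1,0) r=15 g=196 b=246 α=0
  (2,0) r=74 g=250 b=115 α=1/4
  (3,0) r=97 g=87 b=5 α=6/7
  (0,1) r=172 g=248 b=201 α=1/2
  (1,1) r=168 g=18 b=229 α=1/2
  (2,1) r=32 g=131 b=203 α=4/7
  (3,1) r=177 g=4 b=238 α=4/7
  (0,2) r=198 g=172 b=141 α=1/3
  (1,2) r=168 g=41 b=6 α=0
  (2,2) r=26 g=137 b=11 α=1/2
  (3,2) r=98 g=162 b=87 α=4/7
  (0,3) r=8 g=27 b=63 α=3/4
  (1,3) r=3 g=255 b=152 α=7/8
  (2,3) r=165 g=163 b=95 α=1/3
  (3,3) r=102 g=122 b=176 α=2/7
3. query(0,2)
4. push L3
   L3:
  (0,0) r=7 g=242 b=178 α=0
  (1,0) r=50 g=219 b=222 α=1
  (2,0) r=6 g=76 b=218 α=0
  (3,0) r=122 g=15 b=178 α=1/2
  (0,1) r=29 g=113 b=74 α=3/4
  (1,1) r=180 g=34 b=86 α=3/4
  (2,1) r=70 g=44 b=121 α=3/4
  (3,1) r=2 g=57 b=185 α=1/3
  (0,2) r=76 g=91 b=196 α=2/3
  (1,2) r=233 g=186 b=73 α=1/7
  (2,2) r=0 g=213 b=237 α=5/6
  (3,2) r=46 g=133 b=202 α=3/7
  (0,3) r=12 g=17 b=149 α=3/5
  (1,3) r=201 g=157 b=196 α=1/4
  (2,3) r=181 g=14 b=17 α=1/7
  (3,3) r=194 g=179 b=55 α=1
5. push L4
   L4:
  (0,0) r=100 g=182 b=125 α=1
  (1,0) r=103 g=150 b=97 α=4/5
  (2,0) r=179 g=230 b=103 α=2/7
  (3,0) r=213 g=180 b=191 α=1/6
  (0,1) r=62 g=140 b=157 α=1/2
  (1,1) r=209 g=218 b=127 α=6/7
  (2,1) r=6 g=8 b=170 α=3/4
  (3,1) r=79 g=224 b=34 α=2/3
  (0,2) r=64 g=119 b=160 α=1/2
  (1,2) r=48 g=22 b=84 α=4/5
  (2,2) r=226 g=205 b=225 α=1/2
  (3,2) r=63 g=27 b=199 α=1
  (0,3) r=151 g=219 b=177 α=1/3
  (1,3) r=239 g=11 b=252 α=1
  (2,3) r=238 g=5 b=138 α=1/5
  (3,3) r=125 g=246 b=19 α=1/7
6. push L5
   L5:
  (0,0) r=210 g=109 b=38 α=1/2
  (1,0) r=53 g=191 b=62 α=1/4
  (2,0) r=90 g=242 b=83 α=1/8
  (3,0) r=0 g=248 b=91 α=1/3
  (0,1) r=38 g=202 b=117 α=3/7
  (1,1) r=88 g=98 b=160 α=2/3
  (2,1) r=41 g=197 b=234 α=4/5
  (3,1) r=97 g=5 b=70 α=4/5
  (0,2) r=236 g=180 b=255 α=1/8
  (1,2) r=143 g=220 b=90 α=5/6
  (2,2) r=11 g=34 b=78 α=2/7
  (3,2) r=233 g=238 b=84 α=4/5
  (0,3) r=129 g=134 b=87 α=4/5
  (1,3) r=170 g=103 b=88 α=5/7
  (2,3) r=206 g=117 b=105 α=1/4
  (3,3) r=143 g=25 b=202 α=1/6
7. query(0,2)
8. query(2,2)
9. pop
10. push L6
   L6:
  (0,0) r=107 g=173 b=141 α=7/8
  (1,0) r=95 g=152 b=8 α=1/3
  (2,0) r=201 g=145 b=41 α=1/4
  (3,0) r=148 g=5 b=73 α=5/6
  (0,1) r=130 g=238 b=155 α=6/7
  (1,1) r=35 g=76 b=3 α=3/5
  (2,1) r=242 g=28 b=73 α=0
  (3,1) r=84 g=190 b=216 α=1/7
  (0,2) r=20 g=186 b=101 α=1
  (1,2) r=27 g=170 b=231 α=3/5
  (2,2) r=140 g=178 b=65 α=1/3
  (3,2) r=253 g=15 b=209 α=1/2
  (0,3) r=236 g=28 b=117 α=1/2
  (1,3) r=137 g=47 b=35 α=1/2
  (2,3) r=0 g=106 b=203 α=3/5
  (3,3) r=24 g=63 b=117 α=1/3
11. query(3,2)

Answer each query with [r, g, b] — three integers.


(0,2) stack=L1,L2; from [0,0,0]:
+L1 (α=5/7) → [625/7, 810/7, 815/7]
+L2 (α=1/3) → [2636/21, 2824/21, 2617/21]
→ [126, 134, 125]

at x=0,y=2 over L1,L2,L3,L4,L5:
L1 α=5/7: [625/7, 810/7, 815/7]
L2 α=1/3: [2636/21, 2824/21, 2617/21]
L3 α=2/3: [5828/63, 6646/63, 10849/63]
L4 α=1/2: [4930/63, 14143/126, 20929/126]
L5 α=1/8: [3527/36, 17383/144, 25519/144]
→ [98, 121, 177]

at x=2,y=2 over L1,L2,L3,L4,L5:
+L1 (α=3/5) → [24, 288/5, 78/5]
+L2 (α=1/2) → [25, 973/10, 133/10]
+L3 (α=5/6) → [25/6, 11623/60, 11983/60]
+L4 (α=1/2) → [1381/12, 23923/120, 25483/120]
+L5 (α=2/7) → [7169/84, 25555/168, 29227/168]
→ [85, 152, 174]

at x=3,y=2 over L1,L2,L3,L4,L6:
L1 α=0: [0, 0, 0]
L2 α=4/7: [56, 648/7, 348/7]
L3 α=3/7: [362/7, 5385/49, 5634/49]
L4 α=1: [63, 27, 199]
L6 α=1/2: [158, 21, 204]
→ [158, 21, 204]


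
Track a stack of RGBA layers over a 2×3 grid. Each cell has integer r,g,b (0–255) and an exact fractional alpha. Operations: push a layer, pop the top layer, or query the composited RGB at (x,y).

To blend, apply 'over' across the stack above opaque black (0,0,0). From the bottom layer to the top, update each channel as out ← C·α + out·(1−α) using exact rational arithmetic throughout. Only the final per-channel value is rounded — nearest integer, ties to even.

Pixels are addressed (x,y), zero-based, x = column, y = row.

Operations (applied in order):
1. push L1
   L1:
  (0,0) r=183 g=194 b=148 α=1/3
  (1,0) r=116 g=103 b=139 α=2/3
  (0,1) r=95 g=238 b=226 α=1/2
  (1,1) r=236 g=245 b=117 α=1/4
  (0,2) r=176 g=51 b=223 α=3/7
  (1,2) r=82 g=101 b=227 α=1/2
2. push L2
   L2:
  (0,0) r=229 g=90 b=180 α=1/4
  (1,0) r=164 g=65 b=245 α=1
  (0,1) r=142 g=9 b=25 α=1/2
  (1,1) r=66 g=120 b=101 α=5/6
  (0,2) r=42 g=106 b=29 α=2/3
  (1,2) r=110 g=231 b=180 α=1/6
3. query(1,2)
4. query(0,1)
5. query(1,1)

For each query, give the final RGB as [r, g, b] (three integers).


at x=1,y=2 over L1,L2:
L1 α=1/2: [41, 101/2, 227/2]
L2 α=1/6: [105/2, 967/12, 1495/12]
= [52, 81, 125]

at x=0,y=1 over L1,L2:
L1 α=1/2: [95/2, 119, 113]
L2 α=1/2: [379/4, 64, 69]
rounded: [95, 64, 69]

at x=1,y=1 over L1,L2:
+L1 (α=1/4) → [59, 245/4, 117/4]
+L2 (α=5/6) → [389/6, 2645/24, 2137/24]
→ [65, 110, 89]


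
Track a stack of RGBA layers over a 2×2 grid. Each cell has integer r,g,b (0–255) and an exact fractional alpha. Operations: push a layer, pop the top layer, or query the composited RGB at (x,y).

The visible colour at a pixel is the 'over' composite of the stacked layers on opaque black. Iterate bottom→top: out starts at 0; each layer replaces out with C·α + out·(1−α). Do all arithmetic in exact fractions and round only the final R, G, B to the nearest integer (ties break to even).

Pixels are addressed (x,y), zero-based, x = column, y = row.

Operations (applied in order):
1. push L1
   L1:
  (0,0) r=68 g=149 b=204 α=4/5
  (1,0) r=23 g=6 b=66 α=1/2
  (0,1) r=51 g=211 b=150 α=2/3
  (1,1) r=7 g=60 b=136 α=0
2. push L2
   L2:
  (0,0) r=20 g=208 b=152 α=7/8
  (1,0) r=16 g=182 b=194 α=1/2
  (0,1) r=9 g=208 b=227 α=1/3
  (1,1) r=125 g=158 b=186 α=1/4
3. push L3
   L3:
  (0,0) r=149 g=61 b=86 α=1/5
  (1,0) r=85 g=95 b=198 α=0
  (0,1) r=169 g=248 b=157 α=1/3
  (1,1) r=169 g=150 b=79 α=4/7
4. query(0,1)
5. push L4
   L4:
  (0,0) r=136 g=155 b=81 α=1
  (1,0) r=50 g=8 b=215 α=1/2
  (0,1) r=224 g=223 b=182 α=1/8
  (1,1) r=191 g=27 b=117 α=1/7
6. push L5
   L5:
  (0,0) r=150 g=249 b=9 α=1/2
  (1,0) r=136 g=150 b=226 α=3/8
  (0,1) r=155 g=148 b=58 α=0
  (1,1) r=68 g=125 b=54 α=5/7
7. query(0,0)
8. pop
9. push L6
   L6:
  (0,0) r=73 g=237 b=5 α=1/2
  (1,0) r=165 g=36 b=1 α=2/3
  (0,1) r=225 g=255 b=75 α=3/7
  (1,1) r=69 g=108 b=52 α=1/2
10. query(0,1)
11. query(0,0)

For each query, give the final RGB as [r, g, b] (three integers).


(0,1) stack=L1,L2,L3; from [0,0,0]:
after L1 α=2/3: [34, 422/3, 100]
after L2 α=1/3: [77/3, 1468/9, 427/3]
after L3 α=1/3: [661/9, 5168/27, 1325/9]
= [73, 191, 147]

query (0,0) [L1,L2,L3,L4,L5] — begin 0,0,0
L1 α=4/5: [272/5, 596/5, 816/5]
L2 α=7/8: [243/10, 1969/10, 767/5]
L3 α=1/5: [1231/25, 4243/25, 3498/25]
L4 α=1: [136, 155, 81]
L5 α=1/2: [143, 202, 45]
→ [143, 202, 45]

query (0,1) [L1,L2,L3,L4,L6] — begin 0,0,0
L1 α=2/3: [34, 422/3, 100]
L2 α=1/3: [77/3, 1468/9, 427/3]
L3 α=1/3: [661/9, 5168/27, 1325/9]
L4 α=1/8: [6643/72, 42197/216, 10913/72]
L6 α=3/7: [18793/126, 83507/378, 14963/126]
= [149, 221, 119]

query (0,0) [L1,L2,L3,L4,L6] — begin 0,0,0
after L1 α=4/5: [272/5, 596/5, 816/5]
after L2 α=7/8: [243/10, 1969/10, 767/5]
after L3 α=1/5: [1231/25, 4243/25, 3498/25]
after L4 α=1: [136, 155, 81]
after L6 α=1/2: [209/2, 196, 43]
= [104, 196, 43]


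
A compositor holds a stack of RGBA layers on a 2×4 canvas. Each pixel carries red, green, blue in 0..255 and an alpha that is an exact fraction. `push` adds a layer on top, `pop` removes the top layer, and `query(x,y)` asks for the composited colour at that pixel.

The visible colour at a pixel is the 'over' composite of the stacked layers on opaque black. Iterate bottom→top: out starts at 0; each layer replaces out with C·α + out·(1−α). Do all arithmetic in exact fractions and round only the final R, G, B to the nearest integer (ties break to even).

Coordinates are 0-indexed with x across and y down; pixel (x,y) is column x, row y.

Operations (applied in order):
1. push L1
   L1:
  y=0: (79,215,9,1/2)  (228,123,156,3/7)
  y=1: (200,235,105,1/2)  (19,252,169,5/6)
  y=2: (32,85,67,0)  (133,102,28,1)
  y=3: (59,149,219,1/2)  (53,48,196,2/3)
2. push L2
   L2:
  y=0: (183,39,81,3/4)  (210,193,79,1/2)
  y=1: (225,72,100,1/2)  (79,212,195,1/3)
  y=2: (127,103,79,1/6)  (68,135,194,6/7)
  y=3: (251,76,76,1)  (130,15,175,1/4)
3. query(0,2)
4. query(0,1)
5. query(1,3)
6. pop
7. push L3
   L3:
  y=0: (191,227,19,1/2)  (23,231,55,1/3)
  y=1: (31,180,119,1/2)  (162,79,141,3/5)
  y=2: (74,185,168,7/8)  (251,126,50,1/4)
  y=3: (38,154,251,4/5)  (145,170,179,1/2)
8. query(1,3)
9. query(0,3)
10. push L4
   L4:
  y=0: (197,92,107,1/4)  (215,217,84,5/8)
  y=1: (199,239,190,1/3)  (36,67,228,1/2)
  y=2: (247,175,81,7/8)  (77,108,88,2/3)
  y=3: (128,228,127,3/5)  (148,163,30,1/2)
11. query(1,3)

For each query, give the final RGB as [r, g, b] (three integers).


(0,2) stack=L1,L2; from [0,0,0]:
+L1 (α=0) → [0, 0, 0]
+L2 (α=1/6) → [127/6, 103/6, 79/6]
→ [21, 17, 13]

at x=0,y=1 over L1,L2:
+L1 (α=1/2) → [100, 235/2, 105/2]
+L2 (α=1/2) → [325/2, 379/4, 305/4]
= [162, 95, 76]

query (1,3) [L1,L2] — begin 0,0,0
after L1 α=2/3: [106/3, 32, 392/3]
after L2 α=1/4: [59, 111/4, 567/4]
→ [59, 28, 142]

query (1,3) [L1,L3] — begin 0,0,0
+L1 (α=2/3) → [106/3, 32, 392/3]
+L3 (α=1/2) → [541/6, 101, 929/6]
rounded: [90, 101, 155]

query (0,3) [L1,L3] — begin 0,0,0
L1 α=1/2: [59/2, 149/2, 219/2]
L3 α=4/5: [363/10, 1381/10, 2227/10]
→ [36, 138, 223]

at x=1,y=3 over L1,L3,L4:
after L1 α=2/3: [106/3, 32, 392/3]
after L3 α=1/2: [541/6, 101, 929/6]
after L4 α=1/2: [1429/12, 132, 1109/12]
= [119, 132, 92]


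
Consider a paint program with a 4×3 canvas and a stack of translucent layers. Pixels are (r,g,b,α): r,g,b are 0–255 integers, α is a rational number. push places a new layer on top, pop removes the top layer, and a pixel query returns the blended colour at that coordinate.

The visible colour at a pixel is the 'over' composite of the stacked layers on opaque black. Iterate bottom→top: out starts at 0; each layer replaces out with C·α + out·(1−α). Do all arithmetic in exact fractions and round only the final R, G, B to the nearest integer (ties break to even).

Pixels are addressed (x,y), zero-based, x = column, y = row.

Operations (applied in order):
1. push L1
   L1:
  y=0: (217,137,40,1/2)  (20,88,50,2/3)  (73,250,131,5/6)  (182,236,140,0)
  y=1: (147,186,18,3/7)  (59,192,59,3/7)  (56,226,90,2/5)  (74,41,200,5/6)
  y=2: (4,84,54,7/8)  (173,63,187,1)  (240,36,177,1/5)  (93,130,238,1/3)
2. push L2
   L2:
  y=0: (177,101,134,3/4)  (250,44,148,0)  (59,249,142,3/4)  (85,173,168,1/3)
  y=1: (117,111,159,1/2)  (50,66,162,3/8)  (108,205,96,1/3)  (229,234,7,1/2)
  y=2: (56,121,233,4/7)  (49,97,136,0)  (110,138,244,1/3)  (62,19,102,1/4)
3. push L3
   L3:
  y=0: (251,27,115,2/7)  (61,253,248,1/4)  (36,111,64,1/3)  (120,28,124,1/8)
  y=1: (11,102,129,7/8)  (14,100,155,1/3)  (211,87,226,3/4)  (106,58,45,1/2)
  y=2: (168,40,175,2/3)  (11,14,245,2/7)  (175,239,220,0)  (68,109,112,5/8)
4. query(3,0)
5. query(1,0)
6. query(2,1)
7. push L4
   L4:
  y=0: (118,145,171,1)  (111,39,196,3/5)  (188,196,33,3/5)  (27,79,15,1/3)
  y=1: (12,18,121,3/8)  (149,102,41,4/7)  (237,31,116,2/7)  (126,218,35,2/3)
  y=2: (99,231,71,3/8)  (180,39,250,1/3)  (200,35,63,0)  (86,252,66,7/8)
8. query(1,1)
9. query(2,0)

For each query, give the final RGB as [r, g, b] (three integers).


(3,0) stack=L1,L2,L3; from [0,0,0]:
L1 α=0: [0, 0, 0]
L2 α=1/3: [85/3, 173/3, 56]
L3 α=1/8: [955/24, 1295/24, 129/2]
→ [40, 54, 64]

query (1,0) [L1,L2,L3] — begin 0,0,0
after L1 α=2/3: [40/3, 176/3, 100/3]
after L2 α=0: [40/3, 176/3, 100/3]
after L3 α=1/4: [101/4, 429/4, 87]
→ [25, 107, 87]

query (2,1) [L1,L2,L3] — begin 0,0,0
+L1 (α=2/5) → [112/5, 452/5, 36]
+L2 (α=1/3) → [764/15, 643/5, 56]
+L3 (α=3/4) → [10259/60, 487/5, 367/2]
→ [171, 97, 184]

(1,1) stack=L1,L2,L3,L4; from [0,0,0]:
L1 α=3/7: [177/7, 576/7, 177/7]
L2 α=3/8: [1935/56, 2133/28, 4287/56]
L3 α=1/3: [2327/84, 3533/42, 8627/84]
L4 α=4/7: [19015/196, 9245/98, 13219/196]
= [97, 94, 67]

(2,0) stack=L1,L2,L3,L4; from [0,0,0]:
after L1 α=5/6: [365/6, 625/3, 655/6]
after L2 α=3/4: [1427/24, 1433/6, 3211/24]
after L3 α=1/3: [1859/36, 1766/9, 3979/36]
after L4 α=3/5: [12011/90, 8824/45, 5761/90]
rounded: [133, 196, 64]


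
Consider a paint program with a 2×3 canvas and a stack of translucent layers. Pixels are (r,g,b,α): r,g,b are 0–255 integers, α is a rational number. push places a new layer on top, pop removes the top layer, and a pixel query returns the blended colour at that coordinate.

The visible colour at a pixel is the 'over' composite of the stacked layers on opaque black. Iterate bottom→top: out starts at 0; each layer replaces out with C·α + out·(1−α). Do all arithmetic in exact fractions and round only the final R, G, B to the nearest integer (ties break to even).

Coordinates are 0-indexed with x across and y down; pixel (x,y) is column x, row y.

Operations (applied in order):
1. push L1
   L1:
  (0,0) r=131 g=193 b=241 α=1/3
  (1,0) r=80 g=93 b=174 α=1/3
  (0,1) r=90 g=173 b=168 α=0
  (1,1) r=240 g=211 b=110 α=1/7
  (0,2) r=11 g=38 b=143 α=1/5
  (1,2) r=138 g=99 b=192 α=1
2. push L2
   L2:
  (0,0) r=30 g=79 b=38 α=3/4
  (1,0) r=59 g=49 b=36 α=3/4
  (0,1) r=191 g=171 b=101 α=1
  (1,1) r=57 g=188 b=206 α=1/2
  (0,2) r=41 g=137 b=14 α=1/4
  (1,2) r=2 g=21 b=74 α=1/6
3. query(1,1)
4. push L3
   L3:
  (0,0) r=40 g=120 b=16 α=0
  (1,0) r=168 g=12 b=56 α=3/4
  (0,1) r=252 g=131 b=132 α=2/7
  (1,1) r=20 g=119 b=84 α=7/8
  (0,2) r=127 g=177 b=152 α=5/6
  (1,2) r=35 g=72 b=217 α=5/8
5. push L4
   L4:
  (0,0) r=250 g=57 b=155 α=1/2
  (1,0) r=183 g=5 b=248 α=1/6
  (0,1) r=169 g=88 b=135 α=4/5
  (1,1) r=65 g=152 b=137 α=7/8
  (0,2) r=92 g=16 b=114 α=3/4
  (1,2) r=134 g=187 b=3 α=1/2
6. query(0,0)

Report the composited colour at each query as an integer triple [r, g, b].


at x=1,y=1 over L1,L2:
+L1 (α=1/7) → [240/7, 211/7, 110/7]
+L2 (α=1/2) → [639/14, 1527/14, 776/7]
rounded: [46, 109, 111]

query (0,0) [L1,L2,L3,L4] — begin 0,0,0
+L1 (α=1/3) → [131/3, 193/3, 241/3]
+L2 (α=3/4) → [401/12, 226/3, 583/12]
+L3 (α=0) → [401/12, 226/3, 583/12]
+L4 (α=1/2) → [3401/24, 397/6, 2443/24]
→ [142, 66, 102]


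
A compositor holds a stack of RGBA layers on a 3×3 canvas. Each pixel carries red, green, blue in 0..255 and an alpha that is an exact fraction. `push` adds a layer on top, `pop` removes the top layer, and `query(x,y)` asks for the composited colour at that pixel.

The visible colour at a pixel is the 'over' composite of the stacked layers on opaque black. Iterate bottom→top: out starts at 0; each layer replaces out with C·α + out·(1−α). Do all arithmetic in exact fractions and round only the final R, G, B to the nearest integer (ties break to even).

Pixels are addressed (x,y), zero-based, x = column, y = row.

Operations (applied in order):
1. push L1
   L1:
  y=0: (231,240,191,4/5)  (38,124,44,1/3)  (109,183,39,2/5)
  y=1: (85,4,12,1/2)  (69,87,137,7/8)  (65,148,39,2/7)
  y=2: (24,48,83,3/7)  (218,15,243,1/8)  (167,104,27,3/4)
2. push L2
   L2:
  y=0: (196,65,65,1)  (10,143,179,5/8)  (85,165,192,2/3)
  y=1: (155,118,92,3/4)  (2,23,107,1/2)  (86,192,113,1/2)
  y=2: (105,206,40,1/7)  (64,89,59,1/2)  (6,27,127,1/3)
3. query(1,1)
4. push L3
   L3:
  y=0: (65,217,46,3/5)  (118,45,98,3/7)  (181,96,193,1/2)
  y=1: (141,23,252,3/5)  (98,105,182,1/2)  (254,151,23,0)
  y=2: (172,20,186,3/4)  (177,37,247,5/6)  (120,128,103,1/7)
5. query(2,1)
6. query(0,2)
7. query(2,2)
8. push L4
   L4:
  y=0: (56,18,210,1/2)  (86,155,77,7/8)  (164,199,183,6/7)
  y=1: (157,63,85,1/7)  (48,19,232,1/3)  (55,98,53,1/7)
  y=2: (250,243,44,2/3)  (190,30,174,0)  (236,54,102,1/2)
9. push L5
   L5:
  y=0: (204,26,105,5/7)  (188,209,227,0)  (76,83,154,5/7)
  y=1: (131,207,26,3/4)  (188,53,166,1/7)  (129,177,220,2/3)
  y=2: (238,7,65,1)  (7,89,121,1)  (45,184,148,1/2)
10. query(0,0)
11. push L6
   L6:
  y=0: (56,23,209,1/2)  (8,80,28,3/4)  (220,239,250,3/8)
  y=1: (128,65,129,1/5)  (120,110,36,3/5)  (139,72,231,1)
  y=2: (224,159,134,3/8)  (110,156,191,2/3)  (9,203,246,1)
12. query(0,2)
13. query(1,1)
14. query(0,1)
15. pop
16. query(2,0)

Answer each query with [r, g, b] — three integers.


at x=1,y=1 over L1,L2:
L1 α=7/8: [483/8, 609/8, 959/8]
L2 α=1/2: [499/16, 793/16, 1815/16]
= [31, 50, 113]

(2,1) stack=L1,L2,L3; from [0,0,0]:
+L1 (α=2/7) → [130/7, 296/7, 78/7]
+L2 (α=1/2) → [366/7, 820/7, 869/14]
+L3 (α=0) → [366/7, 820/7, 869/14]
→ [52, 117, 62]

at x=0,y=2 over L1,L2,L3:
+L1 (α=3/7) → [72/7, 144/7, 249/7]
+L2 (α=1/7) → [1167/49, 2306/49, 1774/49]
+L3 (α=3/4) → [26451/196, 2623/98, 7279/49]
rounded: [135, 27, 149]

at x=2,y=2 over L1,L2,L3:
after L1 α=3/4: [501/4, 78, 81/4]
after L2 α=1/3: [171/2, 61, 335/6]
after L3 α=1/7: [633/7, 494/7, 438/7]
→ [90, 71, 63]

at x=0,y=0 over L1,L2,L3,L4,L5:
after L1 α=4/5: [924/5, 192, 764/5]
after L2 α=1: [196, 65, 65]
after L3 α=3/5: [587/5, 781/5, 268/5]
after L4 α=1/2: [867/10, 871/10, 659/5]
after L5 α=5/7: [5967/35, 1521/35, 3943/35]
= [170, 43, 113]

query (0,2) [L1,L2,L3,L4,L5,L6] — begin 0,0,0
+L1 (α=3/7) → [72/7, 144/7, 249/7]
+L2 (α=1/7) → [1167/49, 2306/49, 1774/49]
+L3 (α=3/4) → [26451/196, 2623/98, 7279/49]
+L4 (α=2/3) → [124451/588, 50251/294, 11591/147]
+L5 (α=1) → [238, 7, 65]
+L6 (α=3/8) → [931/4, 64, 727/8]
= [233, 64, 91]

query (1,1) [L1,L2,L3,L4,L5,L6] — begin 0,0,0
+L1 (α=7/8) → [483/8, 609/8, 959/8]
+L2 (α=1/2) → [499/16, 793/16, 1815/16]
+L3 (α=1/2) → [2067/32, 2473/32, 4727/32]
+L4 (α=1/3) → [945/16, 2777/48, 2813/16]
+L5 (α=1/7) → [4339/56, 3201/56, 9767/56]
+L6 (α=3/5) → [14419/140, 12441/140, 12791/140]
= [103, 89, 91]

query (0,1) [L1,L2,L3,L4,L5,L6] — begin 0,0,0
after L1 α=1/2: [85/2, 2, 6]
after L2 α=3/4: [1015/8, 89, 141/2]
after L3 α=3/5: [2707/20, 247/5, 897/5]
after L4 α=1/7: [9691/70, 1797/35, 5807/35]
after L5 α=3/4: [37201/280, 5883/35, 8537/140]
after L6 α=1/5: [46161/350, 25807/175, 13052/175]
→ [132, 147, 75]

query (2,0) [L1,L2,L3,L4,L5] — begin 0,0,0
after L1 α=2/5: [218/5, 366/5, 78/5]
after L2 α=2/3: [356/5, 672/5, 666/5]
after L3 α=1/2: [1261/10, 576/5, 1631/10]
after L4 α=6/7: [11101/70, 6546/35, 12611/70]
after L5 α=5/7: [24401/245, 27617/245, 39561/245]
→ [100, 113, 161]
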